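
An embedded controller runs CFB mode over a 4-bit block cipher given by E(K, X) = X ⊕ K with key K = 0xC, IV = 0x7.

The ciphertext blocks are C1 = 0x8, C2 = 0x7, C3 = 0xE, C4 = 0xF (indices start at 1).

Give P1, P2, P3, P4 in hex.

P1 = 0x3, P2 = 0x3, P3 = 0x5, P4 = 0xD

CFB decryption: P_i = C_i ⊕ E(K, C_{i−1}), with C_{0} = IV.
P1: E(K, 0x7) = 0xB; 0x8 ⊕ 0xB = 0x3.
P2: E(K, 0x8) = 0x4; 0x7 ⊕ 0x4 = 0x3.
P3: E(K, 0x7) = 0xB; 0xE ⊕ 0xB = 0x5.
P4: E(K, 0xE) = 0x2; 0xF ⊕ 0x2 = 0xD.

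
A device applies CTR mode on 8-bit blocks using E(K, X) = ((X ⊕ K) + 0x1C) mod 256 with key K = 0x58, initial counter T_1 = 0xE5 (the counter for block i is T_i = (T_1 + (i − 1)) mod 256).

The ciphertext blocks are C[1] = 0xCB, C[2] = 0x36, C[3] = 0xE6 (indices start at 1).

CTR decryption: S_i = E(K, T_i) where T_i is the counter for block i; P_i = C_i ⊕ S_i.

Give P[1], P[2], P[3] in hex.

P[1]: T = 0xE5, S = E(K, T) = 0xD9; 0xCB ⊕ 0xD9 = 0x12.
P[2]: T = 0xE6, S = E(K, T) = 0xDA; 0x36 ⊕ 0xDA = 0xEC.
P[3]: T = 0xE7, S = E(K, T) = 0xDB; 0xE6 ⊕ 0xDB = 0x3D.

P[1] = 0x12, P[2] = 0xEC, P[3] = 0x3D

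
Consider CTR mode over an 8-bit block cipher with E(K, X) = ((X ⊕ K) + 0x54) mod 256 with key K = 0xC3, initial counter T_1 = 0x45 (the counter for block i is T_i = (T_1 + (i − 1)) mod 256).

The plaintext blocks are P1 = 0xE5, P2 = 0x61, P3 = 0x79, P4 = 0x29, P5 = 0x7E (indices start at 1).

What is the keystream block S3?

0xD8

CTR encryption: S_i = E(K, T_i) where T_i is the counter for block i; C_i = P_i ⊕ S_i.
C1: T = 0x45, S = E(K, T) = 0xDA; 0xE5 ⊕ 0xDA = 0x3F.
C2: T = 0x46, S = E(K, T) = 0xD9; 0x61 ⊕ 0xD9 = 0xB8.
C3: T = 0x47, S = E(K, T) = 0xD8; 0x79 ⊕ 0xD8 = 0xA1.
So S3 = 0xD8.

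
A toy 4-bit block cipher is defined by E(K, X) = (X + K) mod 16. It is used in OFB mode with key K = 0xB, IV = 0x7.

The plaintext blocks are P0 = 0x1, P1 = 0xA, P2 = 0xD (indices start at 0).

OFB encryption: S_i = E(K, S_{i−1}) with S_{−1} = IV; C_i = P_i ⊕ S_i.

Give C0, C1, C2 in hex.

C0: S = E(K, 0x7) = 0x2; 0x1 ⊕ 0x2 = 0x3.
C1: S = E(K, 0x2) = 0xD; 0xA ⊕ 0xD = 0x7.
C2: S = E(K, 0xD) = 0x8; 0xD ⊕ 0x8 = 0x5.

C0 = 0x3, C1 = 0x7, C2 = 0x5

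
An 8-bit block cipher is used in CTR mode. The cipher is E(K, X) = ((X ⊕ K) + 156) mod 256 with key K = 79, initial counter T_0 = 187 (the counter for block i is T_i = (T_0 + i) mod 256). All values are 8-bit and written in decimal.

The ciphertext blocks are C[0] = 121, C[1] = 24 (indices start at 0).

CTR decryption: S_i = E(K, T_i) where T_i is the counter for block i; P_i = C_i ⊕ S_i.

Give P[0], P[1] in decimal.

P[0] = 233, P[1] = 151

P[0]: T = 187, S = E(K, T) = 144; 121 ⊕ 144 = 233.
P[1]: T = 188, S = E(K, T) = 143; 24 ⊕ 143 = 151.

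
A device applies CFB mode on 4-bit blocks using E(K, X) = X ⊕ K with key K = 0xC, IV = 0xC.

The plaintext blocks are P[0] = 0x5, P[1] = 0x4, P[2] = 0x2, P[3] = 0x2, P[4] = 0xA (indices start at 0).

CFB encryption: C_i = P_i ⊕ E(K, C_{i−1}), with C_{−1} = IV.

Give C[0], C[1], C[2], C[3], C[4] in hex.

C[0]: E(K, 0xC) = 0x0; 0x5 ⊕ 0x0 = 0x5.
C[1]: E(K, 0x5) = 0x9; 0x4 ⊕ 0x9 = 0xD.
C[2]: E(K, 0xD) = 0x1; 0x2 ⊕ 0x1 = 0x3.
C[3]: E(K, 0x3) = 0xF; 0x2 ⊕ 0xF = 0xD.
C[4]: E(K, 0xD) = 0x1; 0xA ⊕ 0x1 = 0xB.

C[0] = 0x5, C[1] = 0xD, C[2] = 0x3, C[3] = 0xD, C[4] = 0xB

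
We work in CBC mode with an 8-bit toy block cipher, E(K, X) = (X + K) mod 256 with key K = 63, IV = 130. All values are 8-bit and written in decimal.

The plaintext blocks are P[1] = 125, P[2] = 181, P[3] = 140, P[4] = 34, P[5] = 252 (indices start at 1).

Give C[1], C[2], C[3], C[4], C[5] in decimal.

C[1] = 62, C[2] = 202, C[3] = 133, C[4] = 230, C[5] = 89

CBC encryption: C_i = E(K, P_i ⊕ C_{i−1}), with C_{0} = IV.
C[1]: P[1] ⊕ 130 = 255; E(K, 255) = 62.
C[2]: P[2] ⊕ 62 = 139; E(K, 139) = 202.
C[3]: P[3] ⊕ 202 = 70; E(K, 70) = 133.
C[4]: P[4] ⊕ 133 = 167; E(K, 167) = 230.
C[5]: P[5] ⊕ 230 = 26; E(K, 26) = 89.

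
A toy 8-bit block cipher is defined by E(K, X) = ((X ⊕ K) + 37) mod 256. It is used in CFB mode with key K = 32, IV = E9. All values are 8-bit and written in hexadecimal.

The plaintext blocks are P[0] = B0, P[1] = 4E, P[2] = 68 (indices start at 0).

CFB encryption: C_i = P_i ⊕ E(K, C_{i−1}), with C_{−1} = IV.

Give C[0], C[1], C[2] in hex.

C[0]: E(K, E9) = 12; B0 ⊕ 12 = A2.
C[1]: E(K, A2) = C7; 4E ⊕ C7 = 89.
C[2]: E(K, 89) = F2; 68 ⊕ F2 = 9A.

C[0] = A2, C[1] = 89, C[2] = 9A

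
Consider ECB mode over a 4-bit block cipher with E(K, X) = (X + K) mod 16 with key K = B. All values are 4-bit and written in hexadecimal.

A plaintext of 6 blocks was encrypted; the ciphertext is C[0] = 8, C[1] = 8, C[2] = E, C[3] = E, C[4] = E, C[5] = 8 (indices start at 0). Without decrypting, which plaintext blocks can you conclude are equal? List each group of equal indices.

ECB encrypts each block independently with the same key, so equal ciphertext blocks imply equal plaintext blocks.
C[0] = C[1] = C[5] = 8, so P[0] = P[1] = P[5].
C[2] = C[3] = C[4] = E, so P[2] = P[3] = P[4].

P[0] = P[1] = P[5]; P[2] = P[3] = P[4]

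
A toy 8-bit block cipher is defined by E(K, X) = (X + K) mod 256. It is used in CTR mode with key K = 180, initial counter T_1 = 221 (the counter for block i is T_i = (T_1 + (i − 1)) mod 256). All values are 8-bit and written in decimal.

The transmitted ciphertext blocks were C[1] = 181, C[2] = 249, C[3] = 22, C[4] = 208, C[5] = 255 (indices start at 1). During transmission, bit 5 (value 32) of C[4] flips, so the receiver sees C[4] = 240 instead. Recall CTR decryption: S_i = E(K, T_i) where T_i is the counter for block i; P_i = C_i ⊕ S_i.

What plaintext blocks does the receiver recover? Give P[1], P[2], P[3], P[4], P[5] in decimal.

P[1] = 36, P[2] = 107, P[3] = 133, P[4] = 100, P[5] = 106

Only C[4] changed, to 240. In CTR, a change in C_i flips the same bit in P_i only; the keystream is unaffected. Decrypting the received ciphertext:
P[1]: T = 221, S = E(K, T) = 145; 181 ⊕ 145 = 36.
P[2]: T = 222, S = E(K, T) = 146; 249 ⊕ 146 = 107.
P[3]: T = 223, S = E(K, T) = 147; 22 ⊕ 147 = 133.
P[4]: T = 224, S = E(K, T) = 148; 240 ⊕ 148 = 100.
P[5]: T = 225, S = E(K, T) = 149; 255 ⊕ 149 = 106.
Blocks that differ from the original plaintext: P[4].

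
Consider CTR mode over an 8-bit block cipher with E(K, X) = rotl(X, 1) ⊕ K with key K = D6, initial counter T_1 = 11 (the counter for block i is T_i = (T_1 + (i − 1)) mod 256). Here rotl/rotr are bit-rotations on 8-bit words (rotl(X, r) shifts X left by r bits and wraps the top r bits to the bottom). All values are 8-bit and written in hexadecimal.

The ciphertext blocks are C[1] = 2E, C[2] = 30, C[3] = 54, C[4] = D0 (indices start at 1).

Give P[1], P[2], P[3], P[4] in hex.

P[1] = DA, P[2] = C2, P[3] = A4, P[4] = 2E

CTR decryption: S_i = E(K, T_i) where T_i is the counter for block i; P_i = C_i ⊕ S_i.
P[1]: T = 11, S = E(K, T) = F4; 2E ⊕ F4 = DA.
P[2]: T = 12, S = E(K, T) = F2; 30 ⊕ F2 = C2.
P[3]: T = 13, S = E(K, T) = F0; 54 ⊕ F0 = A4.
P[4]: T = 14, S = E(K, T) = FE; D0 ⊕ FE = 2E.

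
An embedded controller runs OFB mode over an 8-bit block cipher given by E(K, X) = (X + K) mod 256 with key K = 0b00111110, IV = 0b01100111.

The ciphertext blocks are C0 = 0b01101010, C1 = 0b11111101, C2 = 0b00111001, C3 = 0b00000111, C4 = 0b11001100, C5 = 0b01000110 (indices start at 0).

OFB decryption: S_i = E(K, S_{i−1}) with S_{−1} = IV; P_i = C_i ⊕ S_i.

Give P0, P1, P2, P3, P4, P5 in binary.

P0: S = E(K, 0b01100111) = 0b10100101; 0b01101010 ⊕ 0b10100101 = 0b11001111.
P1: S = E(K, 0b10100101) = 0b11100011; 0b11111101 ⊕ 0b11100011 = 0b00011110.
P2: S = E(K, 0b11100011) = 0b00100001; 0b00111001 ⊕ 0b00100001 = 0b00011000.
P3: S = E(K, 0b00100001) = 0b01011111; 0b00000111 ⊕ 0b01011111 = 0b01011000.
P4: S = E(K, 0b01011111) = 0b10011101; 0b11001100 ⊕ 0b10011101 = 0b01010001.
P5: S = E(K, 0b10011101) = 0b11011011; 0b01000110 ⊕ 0b11011011 = 0b10011101.

P0 = 0b11001111, P1 = 0b00011110, P2 = 0b00011000, P3 = 0b01011000, P4 = 0b01010001, P5 = 0b10011101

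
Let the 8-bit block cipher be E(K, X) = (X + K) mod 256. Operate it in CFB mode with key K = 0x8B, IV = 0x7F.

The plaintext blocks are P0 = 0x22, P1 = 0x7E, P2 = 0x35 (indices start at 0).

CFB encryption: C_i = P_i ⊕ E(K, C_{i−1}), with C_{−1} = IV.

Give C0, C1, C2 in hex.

C0: E(K, 0x7F) = 0x0A; 0x22 ⊕ 0x0A = 0x28.
C1: E(K, 0x28) = 0xB3; 0x7E ⊕ 0xB3 = 0xCD.
C2: E(K, 0xCD) = 0x58; 0x35 ⊕ 0x58 = 0x6D.

C0 = 0x28, C1 = 0xCD, C2 = 0x6D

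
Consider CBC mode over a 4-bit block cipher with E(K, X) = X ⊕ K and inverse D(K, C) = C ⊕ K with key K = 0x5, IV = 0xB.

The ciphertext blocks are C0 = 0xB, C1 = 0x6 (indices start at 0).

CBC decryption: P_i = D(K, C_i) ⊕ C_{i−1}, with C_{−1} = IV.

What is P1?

P1: D(K, 0x6) = 0x3; 0x3 ⊕ 0xB = 0x8.

P1 = 0x8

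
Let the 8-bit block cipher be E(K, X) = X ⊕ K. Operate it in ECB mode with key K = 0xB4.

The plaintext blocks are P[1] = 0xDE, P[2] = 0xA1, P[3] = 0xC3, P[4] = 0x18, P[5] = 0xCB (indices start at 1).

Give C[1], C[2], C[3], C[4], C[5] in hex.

C[1] = 0x6A, C[2] = 0x15, C[3] = 0x77, C[4] = 0xAC, C[5] = 0x7F

ECB encryption: C_i = E(K, P_i).
C[1]: E(K, 0xDE) = 0x6A.
C[2]: E(K, 0xA1) = 0x15.
C[3]: E(K, 0xC3) = 0x77.
C[4]: E(K, 0x18) = 0xAC.
C[5]: E(K, 0xCB) = 0x7F.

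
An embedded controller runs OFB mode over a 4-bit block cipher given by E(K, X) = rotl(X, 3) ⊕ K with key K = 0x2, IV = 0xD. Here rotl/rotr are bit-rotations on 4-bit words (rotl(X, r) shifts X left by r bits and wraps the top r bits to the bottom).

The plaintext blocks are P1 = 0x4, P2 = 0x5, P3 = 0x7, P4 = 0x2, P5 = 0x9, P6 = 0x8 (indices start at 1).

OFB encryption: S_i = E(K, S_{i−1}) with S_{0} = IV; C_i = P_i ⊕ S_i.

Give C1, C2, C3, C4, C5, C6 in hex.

C1 = 0x8, C2 = 0x1, C3 = 0x7, C4 = 0x0, C5 = 0xA, C6 = 0x3

C1: S = E(K, 0xD) = 0xC; 0x4 ⊕ 0xC = 0x8.
C2: S = E(K, 0xC) = 0x4; 0x5 ⊕ 0x4 = 0x1.
C3: S = E(K, 0x4) = 0x0; 0x7 ⊕ 0x0 = 0x7.
C4: S = E(K, 0x0) = 0x2; 0x2 ⊕ 0x2 = 0x0.
C5: S = E(K, 0x2) = 0x3; 0x9 ⊕ 0x3 = 0xA.
C6: S = E(K, 0x3) = 0xB; 0x8 ⊕ 0xB = 0x3.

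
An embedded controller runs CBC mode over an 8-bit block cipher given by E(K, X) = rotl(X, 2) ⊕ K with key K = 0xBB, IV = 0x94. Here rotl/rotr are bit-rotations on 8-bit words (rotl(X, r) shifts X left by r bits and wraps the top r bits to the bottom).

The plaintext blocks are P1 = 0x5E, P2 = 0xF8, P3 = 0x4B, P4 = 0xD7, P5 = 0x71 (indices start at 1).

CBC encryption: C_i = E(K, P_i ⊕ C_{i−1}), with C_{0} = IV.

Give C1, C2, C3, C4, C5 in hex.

C1 = 0x90, C2 = 0x1A, C3 = 0xFE, C4 = 0x1F, C5 = 0x02

C1: P1 ⊕ 0x94 = 0xCA; E(K, 0xCA) = 0x90.
C2: P2 ⊕ 0x90 = 0x68; E(K, 0x68) = 0x1A.
C3: P3 ⊕ 0x1A = 0x51; E(K, 0x51) = 0xFE.
C4: P4 ⊕ 0xFE = 0x29; E(K, 0x29) = 0x1F.
C5: P5 ⊕ 0x1F = 0x6E; E(K, 0x6E) = 0x02.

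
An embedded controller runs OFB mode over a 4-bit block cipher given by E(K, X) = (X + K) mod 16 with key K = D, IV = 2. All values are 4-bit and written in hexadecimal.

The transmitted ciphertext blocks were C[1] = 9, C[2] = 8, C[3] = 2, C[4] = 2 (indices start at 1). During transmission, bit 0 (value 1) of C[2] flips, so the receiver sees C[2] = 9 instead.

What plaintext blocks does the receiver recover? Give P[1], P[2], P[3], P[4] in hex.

OFB decryption: S_i = E(K, S_{i−1}) with S_{0} = IV; P_i = C_i ⊕ S_i.
Only C[2] changed, to 9. In OFB, a change in C_i flips the same bit in P_i only; the keystream is unaffected. Decrypting the received ciphertext:
P[1]: S = E(K, 2) = F; 9 ⊕ F = 6.
P[2]: S = E(K, F) = C; 9 ⊕ C = 5.
P[3]: S = E(K, C) = 9; 2 ⊕ 9 = B.
P[4]: S = E(K, 9) = 6; 2 ⊕ 6 = 4.
Blocks that differ from the original plaintext: P[2].

P[1] = 6, P[2] = 5, P[3] = B, P[4] = 4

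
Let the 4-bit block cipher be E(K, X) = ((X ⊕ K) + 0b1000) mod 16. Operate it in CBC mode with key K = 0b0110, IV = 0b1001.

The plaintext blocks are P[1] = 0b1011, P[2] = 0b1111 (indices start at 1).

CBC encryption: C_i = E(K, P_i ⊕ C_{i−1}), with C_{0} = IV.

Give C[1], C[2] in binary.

C[1] = 0b1100, C[2] = 0b1101

C[1]: P[1] ⊕ 0b1001 = 0b0010; E(K, 0b0010) = 0b1100.
C[2]: P[2] ⊕ 0b1100 = 0b0011; E(K, 0b0011) = 0b1101.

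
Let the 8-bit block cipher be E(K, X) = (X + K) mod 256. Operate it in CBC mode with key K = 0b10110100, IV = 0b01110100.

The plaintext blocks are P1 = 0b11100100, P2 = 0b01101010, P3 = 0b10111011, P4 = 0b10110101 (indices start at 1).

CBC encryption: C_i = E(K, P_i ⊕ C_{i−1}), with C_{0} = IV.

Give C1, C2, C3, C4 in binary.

C1: P1 ⊕ 0b01110100 = 0b10010000; E(K, 0b10010000) = 0b01000100.
C2: P2 ⊕ 0b01000100 = 0b00101110; E(K, 0b00101110) = 0b11100010.
C3: P3 ⊕ 0b11100010 = 0b01011001; E(K, 0b01011001) = 0b00001101.
C4: P4 ⊕ 0b00001101 = 0b10111000; E(K, 0b10111000) = 0b01101100.

C1 = 0b01000100, C2 = 0b11100010, C3 = 0b00001101, C4 = 0b01101100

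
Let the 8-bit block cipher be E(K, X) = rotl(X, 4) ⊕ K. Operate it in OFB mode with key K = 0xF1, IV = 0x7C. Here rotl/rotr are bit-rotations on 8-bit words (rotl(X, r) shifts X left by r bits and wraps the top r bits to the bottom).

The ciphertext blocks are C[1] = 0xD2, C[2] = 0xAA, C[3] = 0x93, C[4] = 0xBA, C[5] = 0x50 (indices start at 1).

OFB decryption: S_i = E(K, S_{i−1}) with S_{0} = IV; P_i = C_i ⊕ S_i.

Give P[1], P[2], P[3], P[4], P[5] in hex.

P[1]: S = E(K, 0x7C) = 0x36; 0xD2 ⊕ 0x36 = 0xE4.
P[2]: S = E(K, 0x36) = 0x92; 0xAA ⊕ 0x92 = 0x38.
P[3]: S = E(K, 0x92) = 0xD8; 0x93 ⊕ 0xD8 = 0x4B.
P[4]: S = E(K, 0xD8) = 0x7C; 0xBA ⊕ 0x7C = 0xC6.
P[5]: S = E(K, 0x7C) = 0x36; 0x50 ⊕ 0x36 = 0x66.

P[1] = 0xE4, P[2] = 0x38, P[3] = 0x4B, P[4] = 0xC6, P[5] = 0x66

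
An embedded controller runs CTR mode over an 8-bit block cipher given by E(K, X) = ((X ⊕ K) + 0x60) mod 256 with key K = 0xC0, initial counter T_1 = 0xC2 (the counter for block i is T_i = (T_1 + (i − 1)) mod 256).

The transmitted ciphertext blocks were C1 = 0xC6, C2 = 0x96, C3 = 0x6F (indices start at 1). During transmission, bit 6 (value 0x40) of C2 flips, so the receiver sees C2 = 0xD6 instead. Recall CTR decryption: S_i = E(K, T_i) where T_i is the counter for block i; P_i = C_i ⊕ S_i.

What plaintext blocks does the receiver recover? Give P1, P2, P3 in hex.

Only C2 changed, to 0xD6. In CTR, a change in C_i flips the same bit in P_i only; the keystream is unaffected. Decrypting the received ciphertext:
P1: T = 0xC2, S = E(K, T) = 0x62; 0xC6 ⊕ 0x62 = 0xA4.
P2: T = 0xC3, S = E(K, T) = 0x63; 0xD6 ⊕ 0x63 = 0xB5.
P3: T = 0xC4, S = E(K, T) = 0x64; 0x6F ⊕ 0x64 = 0x0B.
Blocks that differ from the original plaintext: P2.

P1 = 0xA4, P2 = 0xB5, P3 = 0x0B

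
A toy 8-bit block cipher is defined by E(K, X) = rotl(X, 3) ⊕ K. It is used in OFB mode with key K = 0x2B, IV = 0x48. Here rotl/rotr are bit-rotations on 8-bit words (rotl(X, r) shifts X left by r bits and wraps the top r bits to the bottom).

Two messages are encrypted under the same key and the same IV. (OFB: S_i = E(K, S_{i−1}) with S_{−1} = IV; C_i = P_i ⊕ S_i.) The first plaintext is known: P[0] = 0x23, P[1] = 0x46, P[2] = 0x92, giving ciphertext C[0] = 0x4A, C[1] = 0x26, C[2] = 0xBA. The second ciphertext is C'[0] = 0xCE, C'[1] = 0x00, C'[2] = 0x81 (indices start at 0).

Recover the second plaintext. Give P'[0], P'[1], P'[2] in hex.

P'[0] = 0xA7, P'[1] = 0x60, P'[2] = 0xA9

In OFB with a reused IV, both messages share the same keystream S_i, so C_i ⊕ C'_i = P_i ⊕ P'_i and thus P'_i = P_i ⊕ C_i ⊕ C'_i.
P'[0]: 0x23 ⊕ 0x4A ⊕ 0xCE = 0xA7.
P'[1]: 0x46 ⊕ 0x26 ⊕ 0x00 = 0x60.
P'[2]: 0x92 ⊕ 0xBA ⊕ 0x81 = 0xA9.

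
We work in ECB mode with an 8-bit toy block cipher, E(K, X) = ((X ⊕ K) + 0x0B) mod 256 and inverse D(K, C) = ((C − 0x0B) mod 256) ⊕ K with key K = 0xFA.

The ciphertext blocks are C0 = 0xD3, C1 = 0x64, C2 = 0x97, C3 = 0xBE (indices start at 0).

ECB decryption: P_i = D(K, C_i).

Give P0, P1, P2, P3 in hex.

P0 = 0x32, P1 = 0xA3, P2 = 0x76, P3 = 0x49

P0: D(K, 0xD3) = 0x32.
P1: D(K, 0x64) = 0xA3.
P2: D(K, 0x97) = 0x76.
P3: D(K, 0xBE) = 0x49.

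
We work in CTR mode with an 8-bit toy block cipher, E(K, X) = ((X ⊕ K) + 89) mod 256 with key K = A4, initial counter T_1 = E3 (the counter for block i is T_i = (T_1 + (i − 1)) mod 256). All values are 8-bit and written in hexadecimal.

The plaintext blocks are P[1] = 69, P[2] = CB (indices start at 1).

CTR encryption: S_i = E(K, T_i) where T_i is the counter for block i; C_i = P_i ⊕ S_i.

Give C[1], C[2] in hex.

C[1]: T = E3, S = E(K, T) = D0; 69 ⊕ D0 = B9.
C[2]: T = E4, S = E(K, T) = C9; CB ⊕ C9 = 02.

C[1] = B9, C[2] = 02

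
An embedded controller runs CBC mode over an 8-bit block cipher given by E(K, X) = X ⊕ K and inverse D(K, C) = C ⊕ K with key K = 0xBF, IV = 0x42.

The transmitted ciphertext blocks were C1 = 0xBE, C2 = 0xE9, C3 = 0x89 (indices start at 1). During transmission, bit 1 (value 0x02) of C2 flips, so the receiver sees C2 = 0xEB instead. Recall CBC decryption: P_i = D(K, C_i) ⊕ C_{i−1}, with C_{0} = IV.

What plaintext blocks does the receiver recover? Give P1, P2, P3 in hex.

P1 = 0x43, P2 = 0xEA, P3 = 0xDD

Only C2 changed, to 0xEB. In CBC, a change in C_i garbles P_i and flips the same bit in P_{i+1}. Decrypting the received ciphertext:
P1: D(K, 0xBE) = 0x01; 0x01 ⊕ 0x42 = 0x43.
P2: D(K, 0xEB) = 0x54; 0x54 ⊕ 0xBE = 0xEA.
P3: D(K, 0x89) = 0x36; 0x36 ⊕ 0xEB = 0xDD.
Blocks that differ from the original plaintext: P2, P3.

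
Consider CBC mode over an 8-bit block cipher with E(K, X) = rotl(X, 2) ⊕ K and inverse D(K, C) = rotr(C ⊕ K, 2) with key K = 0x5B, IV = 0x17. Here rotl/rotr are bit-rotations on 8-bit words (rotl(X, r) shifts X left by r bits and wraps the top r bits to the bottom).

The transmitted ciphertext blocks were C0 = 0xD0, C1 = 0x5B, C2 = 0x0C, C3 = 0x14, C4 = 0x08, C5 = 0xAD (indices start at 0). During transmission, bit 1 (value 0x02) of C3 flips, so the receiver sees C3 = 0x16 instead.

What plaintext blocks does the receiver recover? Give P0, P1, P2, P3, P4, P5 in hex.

CBC decryption: P_i = D(K, C_i) ⊕ C_{i−1}, with C_{−1} = IV.
Only C3 changed, to 0x16. In CBC, a change in C_i garbles P_i and flips the same bit in P_{i+1}. Decrypting the received ciphertext:
P0: D(K, 0xD0) = 0xE2; 0xE2 ⊕ 0x17 = 0xF5.
P1: D(K, 0x5B) = 0x00; 0x00 ⊕ 0xD0 = 0xD0.
P2: D(K, 0x0C) = 0xD5; 0xD5 ⊕ 0x5B = 0x8E.
P3: D(K, 0x16) = 0x53; 0x53 ⊕ 0x0C = 0x5F.
P4: D(K, 0x08) = 0xD4; 0xD4 ⊕ 0x16 = 0xC2.
P5: D(K, 0xAD) = 0xBD; 0xBD ⊕ 0x08 = 0xB5.
Blocks that differ from the original plaintext: P3, P4.

P0 = 0xF5, P1 = 0xD0, P2 = 0x8E, P3 = 0x5F, P4 = 0xC2, P5 = 0xB5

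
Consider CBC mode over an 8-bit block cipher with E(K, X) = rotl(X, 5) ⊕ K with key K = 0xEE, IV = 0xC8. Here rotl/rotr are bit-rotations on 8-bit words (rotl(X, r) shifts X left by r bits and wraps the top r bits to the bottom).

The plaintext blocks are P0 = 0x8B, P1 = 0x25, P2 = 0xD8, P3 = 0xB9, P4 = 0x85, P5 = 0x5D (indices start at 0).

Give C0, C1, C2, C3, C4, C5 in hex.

CBC encryption: C_i = E(K, P_i ⊕ C_{i−1}), with C_{−1} = IV.
C0: P0 ⊕ 0xC8 = 0x43; E(K, 0x43) = 0x86.
C1: P1 ⊕ 0x86 = 0xA3; E(K, 0xA3) = 0x9A.
C2: P2 ⊕ 0x9A = 0x42; E(K, 0x42) = 0xA6.
C3: P3 ⊕ 0xA6 = 0x1F; E(K, 0x1F) = 0x0D.
C4: P4 ⊕ 0x0D = 0x88; E(K, 0x88) = 0xFF.
C5: P5 ⊕ 0xFF = 0xA2; E(K, 0xA2) = 0xBA.

C0 = 0x86, C1 = 0x9A, C2 = 0xA6, C3 = 0x0D, C4 = 0xFF, C5 = 0xBA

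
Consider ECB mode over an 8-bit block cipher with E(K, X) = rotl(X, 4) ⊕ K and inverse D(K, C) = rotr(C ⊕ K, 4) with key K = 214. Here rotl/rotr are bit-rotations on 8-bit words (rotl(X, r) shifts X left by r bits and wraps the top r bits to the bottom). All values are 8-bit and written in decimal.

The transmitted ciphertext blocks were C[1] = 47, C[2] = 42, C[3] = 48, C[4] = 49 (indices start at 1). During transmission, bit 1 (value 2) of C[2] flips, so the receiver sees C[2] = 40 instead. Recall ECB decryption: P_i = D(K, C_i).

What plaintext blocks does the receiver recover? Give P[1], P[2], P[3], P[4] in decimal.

P[1] = 159, P[2] = 239, P[3] = 110, P[4] = 126

Only C[2] changed, to 40. In ECB, a change in C_i affects only P_i. Decrypting the received ciphertext:
P[1]: D(K, 47) = 159.
P[2]: D(K, 40) = 239.
P[3]: D(K, 48) = 110.
P[4]: D(K, 49) = 126.
Blocks that differ from the original plaintext: P[2].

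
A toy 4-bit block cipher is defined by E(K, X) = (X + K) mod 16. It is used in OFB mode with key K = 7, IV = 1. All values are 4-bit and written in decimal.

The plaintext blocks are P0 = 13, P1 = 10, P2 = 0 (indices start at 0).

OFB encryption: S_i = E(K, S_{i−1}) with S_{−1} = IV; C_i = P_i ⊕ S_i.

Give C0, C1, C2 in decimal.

C0 = 5, C1 = 5, C2 = 6

C0: S = E(K, 1) = 8; 13 ⊕ 8 = 5.
C1: S = E(K, 8) = 15; 10 ⊕ 15 = 5.
C2: S = E(K, 15) = 6; 0 ⊕ 6 = 6.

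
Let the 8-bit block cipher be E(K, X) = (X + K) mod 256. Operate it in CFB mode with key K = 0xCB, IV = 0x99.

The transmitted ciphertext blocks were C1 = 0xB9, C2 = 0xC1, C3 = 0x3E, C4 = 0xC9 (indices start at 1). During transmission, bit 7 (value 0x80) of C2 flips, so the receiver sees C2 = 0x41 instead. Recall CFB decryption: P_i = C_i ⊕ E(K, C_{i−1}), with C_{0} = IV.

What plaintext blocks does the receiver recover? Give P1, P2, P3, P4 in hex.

P1 = 0xDD, P2 = 0xC5, P3 = 0x32, P4 = 0xC0

Only C2 changed, to 0x41. In CFB, a change in C_i flips the same bit in P_i and garbles P_{i+1}. Decrypting the received ciphertext:
P1: E(K, 0x99) = 0x64; 0xB9 ⊕ 0x64 = 0xDD.
P2: E(K, 0xB9) = 0x84; 0x41 ⊕ 0x84 = 0xC5.
P3: E(K, 0x41) = 0x0C; 0x3E ⊕ 0x0C = 0x32.
P4: E(K, 0x3E) = 0x09; 0xC9 ⊕ 0x09 = 0xC0.
Blocks that differ from the original plaintext: P2, P3.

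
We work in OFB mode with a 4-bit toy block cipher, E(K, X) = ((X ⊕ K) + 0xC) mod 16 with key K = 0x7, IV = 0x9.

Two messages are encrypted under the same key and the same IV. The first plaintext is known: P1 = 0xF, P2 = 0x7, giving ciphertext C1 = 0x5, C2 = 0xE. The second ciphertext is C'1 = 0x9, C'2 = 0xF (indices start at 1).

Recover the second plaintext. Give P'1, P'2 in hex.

In OFB with a reused IV, both messages share the same keystream S_i, so C_i ⊕ C'_i = P_i ⊕ P'_i and thus P'_i = P_i ⊕ C_i ⊕ C'_i.
P'1: 0xF ⊕ 0x5 ⊕ 0x9 = 0x3.
P'2: 0x7 ⊕ 0xE ⊕ 0xF = 0x6.

P'1 = 0x3, P'2 = 0x6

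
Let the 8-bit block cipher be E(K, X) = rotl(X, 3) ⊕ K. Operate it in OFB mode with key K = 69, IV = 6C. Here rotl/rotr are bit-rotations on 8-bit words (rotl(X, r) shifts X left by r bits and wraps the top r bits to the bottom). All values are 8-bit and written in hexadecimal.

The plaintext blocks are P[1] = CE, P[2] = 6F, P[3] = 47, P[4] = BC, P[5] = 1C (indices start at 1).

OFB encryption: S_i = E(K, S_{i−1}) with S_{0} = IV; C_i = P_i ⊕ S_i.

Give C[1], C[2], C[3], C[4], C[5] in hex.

C[1] = C4, C[2] = 56, C[3] = E7, C[4] = D0, C[5] = 16

C[1]: S = E(K, 6C) = 0A; CE ⊕ 0A = C4.
C[2]: S = E(K, 0A) = 39; 6F ⊕ 39 = 56.
C[3]: S = E(K, 39) = A0; 47 ⊕ A0 = E7.
C[4]: S = E(K, A0) = 6C; BC ⊕ 6C = D0.
C[5]: S = E(K, 6C) = 0A; 1C ⊕ 0A = 16.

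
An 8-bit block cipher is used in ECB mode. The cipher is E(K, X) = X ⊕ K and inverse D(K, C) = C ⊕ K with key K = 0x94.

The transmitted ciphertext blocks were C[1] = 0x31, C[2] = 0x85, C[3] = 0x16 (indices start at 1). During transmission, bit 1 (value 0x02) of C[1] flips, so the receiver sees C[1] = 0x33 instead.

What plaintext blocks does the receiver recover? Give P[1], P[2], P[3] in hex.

P[1] = 0xA7, P[2] = 0x11, P[3] = 0x82

ECB decryption: P_i = D(K, C_i).
Only C[1] changed, to 0x33. In ECB, a change in C_i affects only P_i. Decrypting the received ciphertext:
P[1]: D(K, 0x33) = 0xA7.
P[2]: D(K, 0x85) = 0x11.
P[3]: D(K, 0x16) = 0x82.
Blocks that differ from the original plaintext: P[1].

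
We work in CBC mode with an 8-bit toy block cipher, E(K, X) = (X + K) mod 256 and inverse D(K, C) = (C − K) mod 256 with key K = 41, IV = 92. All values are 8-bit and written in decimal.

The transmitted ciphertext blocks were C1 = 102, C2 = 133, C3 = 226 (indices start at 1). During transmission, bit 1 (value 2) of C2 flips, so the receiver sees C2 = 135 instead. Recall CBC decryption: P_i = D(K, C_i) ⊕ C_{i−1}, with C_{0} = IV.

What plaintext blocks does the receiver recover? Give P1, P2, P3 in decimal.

P1 = 97, P2 = 56, P3 = 62

Only C2 changed, to 135. In CBC, a change in C_i garbles P_i and flips the same bit in P_{i+1}. Decrypting the received ciphertext:
P1: D(K, 102) = 61; 61 ⊕ 92 = 97.
P2: D(K, 135) = 94; 94 ⊕ 102 = 56.
P3: D(K, 226) = 185; 185 ⊕ 135 = 62.
Blocks that differ from the original plaintext: P2, P3.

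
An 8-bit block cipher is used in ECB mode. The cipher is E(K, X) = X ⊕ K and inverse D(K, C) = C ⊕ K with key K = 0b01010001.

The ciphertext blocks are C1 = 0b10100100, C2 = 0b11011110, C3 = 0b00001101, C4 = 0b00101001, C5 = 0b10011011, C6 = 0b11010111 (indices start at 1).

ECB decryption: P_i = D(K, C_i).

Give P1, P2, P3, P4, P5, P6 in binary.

P1: D(K, 0b10100100) = 0b11110101.
P2: D(K, 0b11011110) = 0b10001111.
P3: D(K, 0b00001101) = 0b01011100.
P4: D(K, 0b00101001) = 0b01111000.
P5: D(K, 0b10011011) = 0b11001010.
P6: D(K, 0b11010111) = 0b10000110.

P1 = 0b11110101, P2 = 0b10001111, P3 = 0b01011100, P4 = 0b01111000, P5 = 0b11001010, P6 = 0b10000110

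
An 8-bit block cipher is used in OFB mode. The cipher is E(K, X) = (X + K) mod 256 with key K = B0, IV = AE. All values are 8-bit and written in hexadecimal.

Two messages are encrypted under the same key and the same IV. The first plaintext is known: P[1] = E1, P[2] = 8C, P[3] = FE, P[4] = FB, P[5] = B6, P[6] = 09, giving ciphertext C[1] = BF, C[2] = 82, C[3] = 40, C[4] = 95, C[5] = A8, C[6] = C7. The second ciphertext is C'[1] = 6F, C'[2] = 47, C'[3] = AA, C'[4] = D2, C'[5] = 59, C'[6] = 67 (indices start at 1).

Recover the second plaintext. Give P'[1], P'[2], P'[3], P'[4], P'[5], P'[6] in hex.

In OFB with a reused IV, both messages share the same keystream S_i, so C_i ⊕ C'_i = P_i ⊕ P'_i and thus P'_i = P_i ⊕ C_i ⊕ C'_i.
P'[1]: E1 ⊕ BF ⊕ 6F = 31.
P'[2]: 8C ⊕ 82 ⊕ 47 = 49.
P'[3]: FE ⊕ 40 ⊕ AA = 14.
P'[4]: FB ⊕ 95 ⊕ D2 = BC.
P'[5]: B6 ⊕ A8 ⊕ 59 = 47.
P'[6]: 09 ⊕ C7 ⊕ 67 = A9.

P'[1] = 31, P'[2] = 49, P'[3] = 14, P'[4] = BC, P'[5] = 47, P'[6] = A9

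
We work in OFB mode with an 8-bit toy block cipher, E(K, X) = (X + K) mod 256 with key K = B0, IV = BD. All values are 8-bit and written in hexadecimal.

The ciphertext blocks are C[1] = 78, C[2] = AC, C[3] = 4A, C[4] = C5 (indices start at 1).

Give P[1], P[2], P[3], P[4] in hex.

P[1] = 15, P[2] = B1, P[3] = 87, P[4] = B8

OFB decryption: S_i = E(K, S_{i−1}) with S_{0} = IV; P_i = C_i ⊕ S_i.
P[1]: S = E(K, BD) = 6D; 78 ⊕ 6D = 15.
P[2]: S = E(K, 6D) = 1D; AC ⊕ 1D = B1.
P[3]: S = E(K, 1D) = CD; 4A ⊕ CD = 87.
P[4]: S = E(K, CD) = 7D; C5 ⊕ 7D = B8.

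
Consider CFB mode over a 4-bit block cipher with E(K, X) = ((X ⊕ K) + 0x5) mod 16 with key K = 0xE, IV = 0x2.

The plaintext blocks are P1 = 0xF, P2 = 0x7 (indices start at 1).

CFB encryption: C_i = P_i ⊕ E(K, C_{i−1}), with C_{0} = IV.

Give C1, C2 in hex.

C1 = 0xE, C2 = 0x2

C1: E(K, 0x2) = 0x1; 0xF ⊕ 0x1 = 0xE.
C2: E(K, 0xE) = 0x5; 0x7 ⊕ 0x5 = 0x2.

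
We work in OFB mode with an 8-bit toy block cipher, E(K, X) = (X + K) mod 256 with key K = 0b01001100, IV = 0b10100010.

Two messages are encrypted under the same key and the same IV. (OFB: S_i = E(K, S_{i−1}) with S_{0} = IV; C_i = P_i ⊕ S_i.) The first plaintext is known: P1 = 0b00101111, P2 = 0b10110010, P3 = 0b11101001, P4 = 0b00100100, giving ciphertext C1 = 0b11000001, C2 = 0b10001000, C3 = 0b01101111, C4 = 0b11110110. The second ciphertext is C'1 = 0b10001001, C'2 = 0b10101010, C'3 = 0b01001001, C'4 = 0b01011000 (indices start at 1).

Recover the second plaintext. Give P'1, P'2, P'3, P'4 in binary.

P'1 = 0b01100111, P'2 = 0b10010000, P'3 = 0b11001111, P'4 = 0b10001010

In OFB with a reused IV, both messages share the same keystream S_i, so C_i ⊕ C'_i = P_i ⊕ P'_i and thus P'_i = P_i ⊕ C_i ⊕ C'_i.
P'1: 0b00101111 ⊕ 0b11000001 ⊕ 0b10001001 = 0b01100111.
P'2: 0b10110010 ⊕ 0b10001000 ⊕ 0b10101010 = 0b10010000.
P'3: 0b11101001 ⊕ 0b01101111 ⊕ 0b01001001 = 0b11001111.
P'4: 0b00100100 ⊕ 0b11110110 ⊕ 0b01011000 = 0b10001010.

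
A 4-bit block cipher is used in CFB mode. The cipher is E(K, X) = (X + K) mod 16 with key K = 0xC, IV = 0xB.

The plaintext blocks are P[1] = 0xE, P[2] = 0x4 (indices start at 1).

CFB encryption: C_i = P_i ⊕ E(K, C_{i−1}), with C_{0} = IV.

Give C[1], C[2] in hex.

C[1]: E(K, 0xB) = 0x7; 0xE ⊕ 0x7 = 0x9.
C[2]: E(K, 0x9) = 0x5; 0x4 ⊕ 0x5 = 0x1.

C[1] = 0x9, C[2] = 0x1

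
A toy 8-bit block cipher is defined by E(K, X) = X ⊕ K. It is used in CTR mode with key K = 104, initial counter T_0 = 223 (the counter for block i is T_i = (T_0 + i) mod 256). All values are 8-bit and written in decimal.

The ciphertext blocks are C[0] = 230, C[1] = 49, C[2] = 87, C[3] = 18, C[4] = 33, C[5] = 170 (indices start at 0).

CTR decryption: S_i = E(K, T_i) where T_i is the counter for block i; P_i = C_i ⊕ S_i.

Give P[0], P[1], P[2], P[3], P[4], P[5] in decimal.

P[0]: T = 223, S = E(K, T) = 183; 230 ⊕ 183 = 81.
P[1]: T = 224, S = E(K, T) = 136; 49 ⊕ 136 = 185.
P[2]: T = 225, S = E(K, T) = 137; 87 ⊕ 137 = 222.
P[3]: T = 226, S = E(K, T) = 138; 18 ⊕ 138 = 152.
P[4]: T = 227, S = E(K, T) = 139; 33 ⊕ 139 = 170.
P[5]: T = 228, S = E(K, T) = 140; 170 ⊕ 140 = 38.

P[0] = 81, P[1] = 185, P[2] = 222, P[3] = 152, P[4] = 170, P[5] = 38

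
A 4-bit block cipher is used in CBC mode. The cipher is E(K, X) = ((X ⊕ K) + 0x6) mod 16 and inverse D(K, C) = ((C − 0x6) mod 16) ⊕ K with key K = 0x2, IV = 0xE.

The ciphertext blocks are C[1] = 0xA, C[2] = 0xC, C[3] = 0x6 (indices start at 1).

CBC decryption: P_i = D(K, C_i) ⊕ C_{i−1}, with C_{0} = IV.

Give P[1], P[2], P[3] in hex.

P[1]: D(K, 0xA) = 0x6; 0x6 ⊕ 0xE = 0x8.
P[2]: D(K, 0xC) = 0x4; 0x4 ⊕ 0xA = 0xE.
P[3]: D(K, 0x6) = 0x2; 0x2 ⊕ 0xC = 0xE.

P[1] = 0x8, P[2] = 0xE, P[3] = 0xE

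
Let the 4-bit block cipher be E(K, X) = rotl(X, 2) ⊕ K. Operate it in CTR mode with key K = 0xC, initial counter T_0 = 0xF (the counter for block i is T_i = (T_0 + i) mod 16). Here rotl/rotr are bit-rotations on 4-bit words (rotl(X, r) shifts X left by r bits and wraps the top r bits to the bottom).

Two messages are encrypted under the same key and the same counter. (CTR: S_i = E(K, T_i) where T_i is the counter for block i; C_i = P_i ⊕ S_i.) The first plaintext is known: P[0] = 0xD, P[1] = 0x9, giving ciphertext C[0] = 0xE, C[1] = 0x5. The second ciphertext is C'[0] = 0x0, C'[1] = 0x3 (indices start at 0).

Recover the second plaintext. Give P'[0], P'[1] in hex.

P'[0] = 0x3, P'[1] = 0xF

In CTR with a reused counter, both messages share the same keystream S_i, so C_i ⊕ C'_i = P_i ⊕ P'_i and thus P'_i = P_i ⊕ C_i ⊕ C'_i.
P'[0]: 0xD ⊕ 0xE ⊕ 0x0 = 0x3.
P'[1]: 0x9 ⊕ 0x5 ⊕ 0x3 = 0xF.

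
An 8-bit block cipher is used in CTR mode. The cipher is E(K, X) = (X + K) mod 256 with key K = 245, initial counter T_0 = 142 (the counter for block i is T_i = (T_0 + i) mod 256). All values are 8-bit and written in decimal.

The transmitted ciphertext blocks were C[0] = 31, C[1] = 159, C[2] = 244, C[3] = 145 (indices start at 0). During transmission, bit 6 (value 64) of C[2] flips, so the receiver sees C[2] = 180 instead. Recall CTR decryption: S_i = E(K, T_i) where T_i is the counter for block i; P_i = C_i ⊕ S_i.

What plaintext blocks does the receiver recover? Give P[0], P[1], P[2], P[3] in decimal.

Only C[2] changed, to 180. In CTR, a change in C_i flips the same bit in P_i only; the keystream is unaffected. Decrypting the received ciphertext:
P[0]: T = 142, S = E(K, T) = 131; 31 ⊕ 131 = 156.
P[1]: T = 143, S = E(K, T) = 132; 159 ⊕ 132 = 27.
P[2]: T = 144, S = E(K, T) = 133; 180 ⊕ 133 = 49.
P[3]: T = 145, S = E(K, T) = 134; 145 ⊕ 134 = 23.
Blocks that differ from the original plaintext: P[2].

P[0] = 156, P[1] = 27, P[2] = 49, P[3] = 23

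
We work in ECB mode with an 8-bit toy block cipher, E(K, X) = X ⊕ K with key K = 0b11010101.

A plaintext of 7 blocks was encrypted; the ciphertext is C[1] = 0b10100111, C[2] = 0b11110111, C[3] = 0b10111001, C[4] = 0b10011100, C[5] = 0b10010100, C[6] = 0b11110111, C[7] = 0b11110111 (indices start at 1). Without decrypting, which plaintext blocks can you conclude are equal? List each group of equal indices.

P[2] = P[6] = P[7]

ECB encrypts each block independently with the same key, so equal ciphertext blocks imply equal plaintext blocks.
C[2] = C[6] = C[7] = 0b11110111, so P[2] = P[6] = P[7].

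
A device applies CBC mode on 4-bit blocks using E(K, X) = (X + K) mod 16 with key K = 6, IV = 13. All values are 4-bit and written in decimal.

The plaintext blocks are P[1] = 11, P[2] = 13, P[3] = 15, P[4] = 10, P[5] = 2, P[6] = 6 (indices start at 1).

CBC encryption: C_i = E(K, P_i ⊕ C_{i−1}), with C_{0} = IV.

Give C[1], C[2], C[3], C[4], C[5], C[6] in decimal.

C[1] = 12, C[2] = 7, C[3] = 14, C[4] = 10, C[5] = 14, C[6] = 14

C[1]: P[1] ⊕ 13 = 6; E(K, 6) = 12.
C[2]: P[2] ⊕ 12 = 1; E(K, 1) = 7.
C[3]: P[3] ⊕ 7 = 8; E(K, 8) = 14.
C[4]: P[4] ⊕ 14 = 4; E(K, 4) = 10.
C[5]: P[5] ⊕ 10 = 8; E(K, 8) = 14.
C[6]: P[6] ⊕ 14 = 8; E(K, 8) = 14.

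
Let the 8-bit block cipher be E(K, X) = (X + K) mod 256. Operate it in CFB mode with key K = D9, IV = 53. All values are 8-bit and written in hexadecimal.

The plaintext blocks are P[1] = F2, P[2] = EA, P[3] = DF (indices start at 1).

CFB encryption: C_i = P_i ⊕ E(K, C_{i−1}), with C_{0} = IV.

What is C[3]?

C[1]: E(K, 53) = 2C; F2 ⊕ 2C = DE.
C[2]: E(K, DE) = B7; EA ⊕ B7 = 5D.
C[3]: E(K, 5D) = 36; DF ⊕ 36 = E9.

C[3] = E9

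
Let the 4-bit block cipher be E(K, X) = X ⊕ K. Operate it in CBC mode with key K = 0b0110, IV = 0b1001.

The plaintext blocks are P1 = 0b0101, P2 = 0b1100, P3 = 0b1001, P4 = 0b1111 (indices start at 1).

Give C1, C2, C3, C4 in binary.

CBC encryption: C_i = E(K, P_i ⊕ C_{i−1}), with C_{0} = IV.
C1: P1 ⊕ 0b1001 = 0b1100; E(K, 0b1100) = 0b1010.
C2: P2 ⊕ 0b1010 = 0b0110; E(K, 0b0110) = 0b0000.
C3: P3 ⊕ 0b0000 = 0b1001; E(K, 0b1001) = 0b1111.
C4: P4 ⊕ 0b1111 = 0b0000; E(K, 0b0000) = 0b0110.

C1 = 0b1010, C2 = 0b0000, C3 = 0b1111, C4 = 0b0110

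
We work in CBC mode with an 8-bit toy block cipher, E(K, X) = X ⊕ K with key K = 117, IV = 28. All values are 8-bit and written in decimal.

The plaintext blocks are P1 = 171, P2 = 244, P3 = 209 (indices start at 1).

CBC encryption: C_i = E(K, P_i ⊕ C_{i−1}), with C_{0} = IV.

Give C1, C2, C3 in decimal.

C1: P1 ⊕ 28 = 183; E(K, 183) = 194.
C2: P2 ⊕ 194 = 54; E(K, 54) = 67.
C3: P3 ⊕ 67 = 146; E(K, 146) = 231.

C1 = 194, C2 = 67, C3 = 231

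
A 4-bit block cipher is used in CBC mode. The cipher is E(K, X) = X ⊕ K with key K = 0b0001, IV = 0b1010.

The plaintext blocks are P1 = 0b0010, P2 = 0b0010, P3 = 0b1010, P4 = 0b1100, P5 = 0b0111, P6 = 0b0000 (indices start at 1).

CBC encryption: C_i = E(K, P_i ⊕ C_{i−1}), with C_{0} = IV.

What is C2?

C1: P1 ⊕ 0b1010 = 0b1000; E(K, 0b1000) = 0b1001.
C2: P2 ⊕ 0b1001 = 0b1011; E(K, 0b1011) = 0b1010.

C2 = 0b1010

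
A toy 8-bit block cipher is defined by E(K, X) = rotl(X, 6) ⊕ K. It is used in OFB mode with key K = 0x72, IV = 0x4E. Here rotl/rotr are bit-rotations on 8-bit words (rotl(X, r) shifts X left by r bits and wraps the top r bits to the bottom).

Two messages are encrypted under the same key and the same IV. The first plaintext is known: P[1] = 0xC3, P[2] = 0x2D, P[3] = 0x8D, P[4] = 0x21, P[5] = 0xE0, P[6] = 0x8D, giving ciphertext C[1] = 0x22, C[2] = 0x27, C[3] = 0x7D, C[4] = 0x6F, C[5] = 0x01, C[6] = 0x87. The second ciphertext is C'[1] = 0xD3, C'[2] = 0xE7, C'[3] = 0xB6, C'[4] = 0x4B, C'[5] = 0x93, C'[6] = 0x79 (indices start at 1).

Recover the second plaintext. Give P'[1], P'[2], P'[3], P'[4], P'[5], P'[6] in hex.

In OFB with a reused IV, both messages share the same keystream S_i, so C_i ⊕ C'_i = P_i ⊕ P'_i and thus P'_i = P_i ⊕ C_i ⊕ C'_i.
P'[1]: 0xC3 ⊕ 0x22 ⊕ 0xD3 = 0x32.
P'[2]: 0x2D ⊕ 0x27 ⊕ 0xE7 = 0xED.
P'[3]: 0x8D ⊕ 0x7D ⊕ 0xB6 = 0x46.
P'[4]: 0x21 ⊕ 0x6F ⊕ 0x4B = 0x05.
P'[5]: 0xE0 ⊕ 0x01 ⊕ 0x93 = 0x72.
P'[6]: 0x8D ⊕ 0x87 ⊕ 0x79 = 0x73.

P'[1] = 0x32, P'[2] = 0xED, P'[3] = 0x46, P'[4] = 0x05, P'[5] = 0x72, P'[6] = 0x73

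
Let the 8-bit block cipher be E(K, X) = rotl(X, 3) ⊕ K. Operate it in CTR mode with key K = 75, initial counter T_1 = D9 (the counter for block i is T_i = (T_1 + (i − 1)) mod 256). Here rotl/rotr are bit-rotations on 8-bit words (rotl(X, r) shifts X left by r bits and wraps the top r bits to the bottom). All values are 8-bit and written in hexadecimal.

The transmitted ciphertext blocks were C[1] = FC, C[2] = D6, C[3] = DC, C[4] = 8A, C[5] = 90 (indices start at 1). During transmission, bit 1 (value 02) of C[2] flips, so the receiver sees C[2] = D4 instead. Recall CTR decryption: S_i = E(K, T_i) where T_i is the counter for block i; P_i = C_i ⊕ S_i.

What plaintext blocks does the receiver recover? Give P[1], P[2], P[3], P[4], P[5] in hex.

Only C[2] changed, to D4. In CTR, a change in C_i flips the same bit in P_i only; the keystream is unaffected. Decrypting the received ciphertext:
P[1]: T = D9, S = E(K, T) = BB; FC ⊕ BB = 47.
P[2]: T = DA, S = E(K, T) = A3; D4 ⊕ A3 = 77.
P[3]: T = DB, S = E(K, T) = AB; DC ⊕ AB = 77.
P[4]: T = DC, S = E(K, T) = 93; 8A ⊕ 93 = 19.
P[5]: T = DD, S = E(K, T) = 9B; 90 ⊕ 9B = 0B.
Blocks that differ from the original plaintext: P[2].

P[1] = 47, P[2] = 77, P[3] = 77, P[4] = 19, P[5] = 0B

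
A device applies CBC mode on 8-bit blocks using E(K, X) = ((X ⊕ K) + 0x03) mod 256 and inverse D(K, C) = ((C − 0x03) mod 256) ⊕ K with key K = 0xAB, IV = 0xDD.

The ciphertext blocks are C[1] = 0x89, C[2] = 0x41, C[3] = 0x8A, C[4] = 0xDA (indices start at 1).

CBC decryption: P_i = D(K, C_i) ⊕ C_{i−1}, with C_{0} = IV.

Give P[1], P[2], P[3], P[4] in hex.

P[1]: D(K, 0x89) = 0x2D; 0x2D ⊕ 0xDD = 0xF0.
P[2]: D(K, 0x41) = 0x95; 0x95 ⊕ 0x89 = 0x1C.
P[3]: D(K, 0x8A) = 0x2C; 0x2C ⊕ 0x41 = 0x6D.
P[4]: D(K, 0xDA) = 0x7C; 0x7C ⊕ 0x8A = 0xF6.

P[1] = 0xF0, P[2] = 0x1C, P[3] = 0x6D, P[4] = 0xF6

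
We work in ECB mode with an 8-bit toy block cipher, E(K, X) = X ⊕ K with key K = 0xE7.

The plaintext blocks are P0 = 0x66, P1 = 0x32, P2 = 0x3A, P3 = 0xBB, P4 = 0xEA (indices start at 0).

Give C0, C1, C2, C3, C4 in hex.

ECB encryption: C_i = E(K, P_i).
C0: E(K, 0x66) = 0x81.
C1: E(K, 0x32) = 0xD5.
C2: E(K, 0x3A) = 0xDD.
C3: E(K, 0xBB) = 0x5C.
C4: E(K, 0xEA) = 0x0D.

C0 = 0x81, C1 = 0xD5, C2 = 0xDD, C3 = 0x5C, C4 = 0x0D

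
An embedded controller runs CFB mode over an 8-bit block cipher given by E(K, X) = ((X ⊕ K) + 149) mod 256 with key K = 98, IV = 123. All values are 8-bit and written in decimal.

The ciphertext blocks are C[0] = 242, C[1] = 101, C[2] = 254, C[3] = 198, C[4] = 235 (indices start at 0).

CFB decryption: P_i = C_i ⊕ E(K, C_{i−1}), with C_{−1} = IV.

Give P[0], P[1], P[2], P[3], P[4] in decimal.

P[0] = 92, P[1] = 64, P[2] = 98, P[3] = 247, P[4] = 210

P[0]: E(K, 123) = 174; 242 ⊕ 174 = 92.
P[1]: E(K, 242) = 37; 101 ⊕ 37 = 64.
P[2]: E(K, 101) = 156; 254 ⊕ 156 = 98.
P[3]: E(K, 254) = 49; 198 ⊕ 49 = 247.
P[4]: E(K, 198) = 57; 235 ⊕ 57 = 210.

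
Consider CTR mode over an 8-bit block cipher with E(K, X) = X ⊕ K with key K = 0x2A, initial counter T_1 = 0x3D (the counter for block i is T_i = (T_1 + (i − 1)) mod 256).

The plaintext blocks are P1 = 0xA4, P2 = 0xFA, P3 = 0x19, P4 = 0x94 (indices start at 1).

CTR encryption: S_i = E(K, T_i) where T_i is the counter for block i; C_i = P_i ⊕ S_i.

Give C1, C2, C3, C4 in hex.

C1: T = 0x3D, S = E(K, T) = 0x17; 0xA4 ⊕ 0x17 = 0xB3.
C2: T = 0x3E, S = E(K, T) = 0x14; 0xFA ⊕ 0x14 = 0xEE.
C3: T = 0x3F, S = E(K, T) = 0x15; 0x19 ⊕ 0x15 = 0x0C.
C4: T = 0x40, S = E(K, T) = 0x6A; 0x94 ⊕ 0x6A = 0xFE.

C1 = 0xB3, C2 = 0xEE, C3 = 0x0C, C4 = 0xFE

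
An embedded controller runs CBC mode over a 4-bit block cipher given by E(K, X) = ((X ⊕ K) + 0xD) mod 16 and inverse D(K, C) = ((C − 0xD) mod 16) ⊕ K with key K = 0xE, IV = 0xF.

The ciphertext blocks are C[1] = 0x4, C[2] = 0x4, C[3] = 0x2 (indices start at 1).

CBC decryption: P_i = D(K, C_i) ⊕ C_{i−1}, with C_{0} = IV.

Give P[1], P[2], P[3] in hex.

P[1]: D(K, 0x4) = 0x9; 0x9 ⊕ 0xF = 0x6.
P[2]: D(K, 0x4) = 0x9; 0x9 ⊕ 0x4 = 0xD.
P[3]: D(K, 0x2) = 0xB; 0xB ⊕ 0x4 = 0xF.

P[1] = 0x6, P[2] = 0xD, P[3] = 0xF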